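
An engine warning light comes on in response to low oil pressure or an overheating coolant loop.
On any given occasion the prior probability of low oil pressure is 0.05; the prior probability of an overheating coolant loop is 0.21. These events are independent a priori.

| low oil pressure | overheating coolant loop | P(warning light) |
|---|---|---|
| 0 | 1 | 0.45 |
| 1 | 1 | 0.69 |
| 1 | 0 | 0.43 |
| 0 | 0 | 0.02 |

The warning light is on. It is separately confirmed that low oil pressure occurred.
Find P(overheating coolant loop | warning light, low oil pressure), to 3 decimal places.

P(overheating coolant loop | warning light, low oil pressure) ≈ 0.299

Enumerate both values of overheating coolant loop and weight by the priors:
  P(warning light | low oil pressure) = 0.43·0.79 + 0.69·0.21
        = 0.339700 + 0.144900 = 0.484600
The terms with overheating coolant loop present sum to 0.144900, so
  P(overheating coolant loop | warning light, low oil pressure) = 0.144900 / 0.484600 ≈ 0.299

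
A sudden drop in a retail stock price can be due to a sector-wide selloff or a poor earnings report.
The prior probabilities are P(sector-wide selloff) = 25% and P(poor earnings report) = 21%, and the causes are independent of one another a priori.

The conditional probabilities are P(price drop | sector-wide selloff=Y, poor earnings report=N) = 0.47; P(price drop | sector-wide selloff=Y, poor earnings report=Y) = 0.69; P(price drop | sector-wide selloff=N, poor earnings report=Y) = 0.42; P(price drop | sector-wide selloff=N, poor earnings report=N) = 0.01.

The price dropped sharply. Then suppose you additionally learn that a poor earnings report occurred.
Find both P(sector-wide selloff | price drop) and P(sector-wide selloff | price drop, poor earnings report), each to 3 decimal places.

Weight on sector-wide selloff=true, given the evidence: 0.092825 + 0.036225 = 0.129050
Denominator P(price drop): 0.01×0.75×0.79 + 0.42×0.75×0.21 + 0.47×0.25×0.79 + 0.69×0.25×0.21 = 0.201125
Posterior = 0.129050 / 0.201125 ≈ 0.642

Now condition on the additional information:
Numerator (weight on configurations with sector-wide selloff): 0.69×0.25 = 0.172500
The normalizing constant is 0.42×0.75 + 0.69×0.25 = 0.487500
P(sector-wide selloff | price drop, poor earnings report) = 0.172500/0.487500 ≈ 0.354

P(sector-wide selloff | price drop) ≈ 0.642; P(sector-wide selloff | price drop, poor earnings report) ≈ 0.354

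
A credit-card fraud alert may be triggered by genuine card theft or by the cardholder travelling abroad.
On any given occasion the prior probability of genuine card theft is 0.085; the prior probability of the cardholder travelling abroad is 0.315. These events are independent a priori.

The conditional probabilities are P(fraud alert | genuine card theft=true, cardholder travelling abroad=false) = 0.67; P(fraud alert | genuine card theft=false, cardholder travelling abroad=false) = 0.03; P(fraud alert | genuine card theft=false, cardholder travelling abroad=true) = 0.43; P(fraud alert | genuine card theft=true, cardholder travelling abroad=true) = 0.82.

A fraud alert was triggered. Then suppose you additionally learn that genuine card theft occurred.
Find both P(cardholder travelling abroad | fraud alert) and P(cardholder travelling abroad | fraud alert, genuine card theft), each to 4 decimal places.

P(cardholder travelling abroad | fraud alert) ≈ 0.7162; P(cardholder travelling abroad | fraud alert, genuine card theft) ≈ 0.3601

Enumerate the 4 (genuine card theft, cardholder travelling abroad) configurations and weight by the priors:
  P(fraud alert) = 0.03×0.915×0.685 + 0.43×0.915×0.315 + 0.67×0.085×0.685 + 0.82×0.085×0.315
        = 0.018803 + 0.123937 + 0.039011 + 0.021955 = 0.203706
Keeping only the cardholder travelling abroad-present terms gives 0.145892, so
  P(cardholder travelling abroad | fraud alert) = 0.145892 / 0.203706 ≈ 0.7162

With the extra evidence:
P(fraud alert | genuine card theft) = 0.67*0.685 + 0.82*0.315 = 0.458950 + 0.258300 = 0.717250
The cardholder travelling abroad-present share is 0.82*0.315 = 0.258300.
P(cardholder travelling abroad | fraud alert, genuine card theft) = 0.258300 / 0.717250 ≈ 0.3601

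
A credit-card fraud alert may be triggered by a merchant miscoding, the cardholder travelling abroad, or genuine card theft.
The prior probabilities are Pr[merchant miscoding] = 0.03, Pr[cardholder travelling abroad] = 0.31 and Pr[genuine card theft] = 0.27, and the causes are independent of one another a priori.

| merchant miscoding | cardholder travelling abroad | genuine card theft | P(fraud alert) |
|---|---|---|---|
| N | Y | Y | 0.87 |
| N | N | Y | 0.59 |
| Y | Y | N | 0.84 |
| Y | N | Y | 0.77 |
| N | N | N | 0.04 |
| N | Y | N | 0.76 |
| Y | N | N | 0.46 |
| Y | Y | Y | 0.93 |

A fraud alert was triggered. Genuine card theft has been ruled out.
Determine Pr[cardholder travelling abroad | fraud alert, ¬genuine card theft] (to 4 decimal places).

Pr[cardholder travelling abroad | fraud alert, ¬genuine card theft] ≈ 0.8669

For the numerator, keep only cardholder travelling abroad=true terms: 0.228532 + 0.007812 = 0.236344
Denominator P(fraud alert | ¬genuine card theft): 0.04×0.97×0.69 + 0.76×0.97×0.31 + 0.46×0.03×0.69 + 0.84×0.03×0.31 = 0.272638
Posterior = 0.236344 / 0.272638 ≈ 0.8669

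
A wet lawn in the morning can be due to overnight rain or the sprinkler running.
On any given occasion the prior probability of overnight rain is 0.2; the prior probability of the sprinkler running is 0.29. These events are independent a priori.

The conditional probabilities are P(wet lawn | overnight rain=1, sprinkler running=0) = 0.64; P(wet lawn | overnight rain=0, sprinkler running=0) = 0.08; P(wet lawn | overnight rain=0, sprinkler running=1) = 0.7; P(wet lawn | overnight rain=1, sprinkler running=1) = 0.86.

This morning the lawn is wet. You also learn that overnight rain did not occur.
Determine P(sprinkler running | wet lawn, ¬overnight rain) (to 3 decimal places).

P(sprinkler running | wet lawn, ¬overnight rain) ≈ 0.781

Weight on sprinkler running=true, given the evidence: 0.7·0.29 = 0.203000
Normalizer over all consistent configurations: 0.08·0.71 + 0.7·0.29 = 0.259800
P(sprinkler running | wet lawn, ¬overnight rain) = 0.203000/0.259800 ≈ 0.781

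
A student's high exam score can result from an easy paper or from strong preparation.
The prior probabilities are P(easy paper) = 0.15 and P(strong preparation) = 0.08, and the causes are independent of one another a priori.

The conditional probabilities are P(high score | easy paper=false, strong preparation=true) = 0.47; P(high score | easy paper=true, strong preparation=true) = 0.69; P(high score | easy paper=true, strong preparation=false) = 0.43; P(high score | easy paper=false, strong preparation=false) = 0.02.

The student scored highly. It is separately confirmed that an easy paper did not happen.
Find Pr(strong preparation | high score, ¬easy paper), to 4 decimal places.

Enumerate both values of strong preparation and weight by the priors:
  P(high score | ¬easy paper) = 0.02*0.92 + 0.47*0.08
        = 0.018400 + 0.037600 = 0.056000
Keeping only the strong preparation-present terms gives 0.037600, so
  P(strong preparation | high score, ¬easy paper) = 0.037600 / 0.056000 ≈ 0.6714

Pr(strong preparation | high score, ¬easy paper) ≈ 0.6714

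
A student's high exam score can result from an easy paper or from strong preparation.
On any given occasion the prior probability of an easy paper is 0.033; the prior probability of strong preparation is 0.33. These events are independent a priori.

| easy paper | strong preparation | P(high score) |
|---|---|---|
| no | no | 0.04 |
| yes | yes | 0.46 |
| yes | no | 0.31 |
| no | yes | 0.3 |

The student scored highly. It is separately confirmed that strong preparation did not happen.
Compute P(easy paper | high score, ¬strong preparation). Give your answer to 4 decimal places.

P(high score | ¬strong preparation) = 0.04×0.967 + 0.31×0.033 = 0.038680 + 0.010230 = 0.048910
Restricting to configurations with easy paper present: 0.31×0.033 = 0.010230.
So P(easy paper | high score, ¬strong preparation) = 0.010230/0.048910 ≈ 0.2092.

P(easy paper | high score, ¬strong preparation) ≈ 0.2092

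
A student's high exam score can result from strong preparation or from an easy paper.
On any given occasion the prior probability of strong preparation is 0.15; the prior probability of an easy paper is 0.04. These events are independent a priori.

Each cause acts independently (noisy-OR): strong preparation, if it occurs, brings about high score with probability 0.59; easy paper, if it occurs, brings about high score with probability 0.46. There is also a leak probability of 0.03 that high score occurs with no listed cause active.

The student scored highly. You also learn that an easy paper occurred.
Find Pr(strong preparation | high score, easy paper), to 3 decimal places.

Pr(strong preparation | high score, easy paper) ≈ 0.225

Under noisy-OR, P(high score | causes) = 1 − (1−0.03)·∏(1−qᵢ) over the active causes.
Weight on strong preparation=true, given the evidence: 0.785242*0.15 = 0.117786
The normalizing constant is 0.4762*0.85 + 0.785242*0.15 = 0.522556
Posterior = 0.117786 / 0.522556 ≈ 0.225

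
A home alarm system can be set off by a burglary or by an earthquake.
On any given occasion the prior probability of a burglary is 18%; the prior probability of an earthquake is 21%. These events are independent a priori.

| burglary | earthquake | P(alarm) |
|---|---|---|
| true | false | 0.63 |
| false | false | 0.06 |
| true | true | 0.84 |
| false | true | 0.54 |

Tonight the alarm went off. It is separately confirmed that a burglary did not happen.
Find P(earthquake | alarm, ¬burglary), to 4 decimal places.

P(earthquake | alarm, ¬burglary) ≈ 0.7052

Weight on earthquake=true, given the evidence: 0.54·0.21 = 0.113400
Normalizer over all consistent configurations: 0.06·0.79 + 0.54·0.21 = 0.160800
Posterior = 0.113400 / 0.160800 ≈ 0.7052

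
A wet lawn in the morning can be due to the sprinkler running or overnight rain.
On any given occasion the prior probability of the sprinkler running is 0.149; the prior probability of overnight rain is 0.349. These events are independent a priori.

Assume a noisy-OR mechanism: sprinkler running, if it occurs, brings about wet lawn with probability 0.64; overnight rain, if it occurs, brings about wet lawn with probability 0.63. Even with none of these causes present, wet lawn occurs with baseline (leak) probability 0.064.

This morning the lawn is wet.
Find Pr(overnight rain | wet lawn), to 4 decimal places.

Under noisy-OR, P(wet lawn | causes) = 1 − (1−0.064)·∏(1−qᵢ) over the active causes.
Enumerate the 4 (sprinkler running, overnight rain) configurations and weight by the priors:
  P(wet lawn) = 0.064*0.851*0.651 + 0.65368*0.851*0.349 + 0.66304*0.149*0.651 + 0.875325*0.149*0.349
        = 0.035456 + 0.194142 + 0.064314 + 0.045518 = 0.339430
The terms with overnight rain present sum to 0.239660, so
  P(overnight rain | wet lawn) = 0.239660 / 0.339430 ≈ 0.7061

Pr(overnight rain | wet lawn) ≈ 0.7061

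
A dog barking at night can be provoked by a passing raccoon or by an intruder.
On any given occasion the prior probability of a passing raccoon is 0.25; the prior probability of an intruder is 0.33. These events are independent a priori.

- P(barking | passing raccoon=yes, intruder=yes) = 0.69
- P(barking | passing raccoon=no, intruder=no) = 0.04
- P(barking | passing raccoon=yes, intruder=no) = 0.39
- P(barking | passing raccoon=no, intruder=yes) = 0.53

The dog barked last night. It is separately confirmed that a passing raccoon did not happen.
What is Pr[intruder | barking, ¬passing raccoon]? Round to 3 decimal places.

By total probability over both values of intruder:
  P(barking | ¬passing raccoon) = 0.04×0.67 + 0.53×0.33
        = 0.026800 + 0.174900 = 0.201700
Keeping only the intruder-present terms gives 0.174900, so
  P(intruder | barking, ¬passing raccoon) = 0.174900 / 0.201700 ≈ 0.867

Pr[intruder | barking, ¬passing raccoon] ≈ 0.867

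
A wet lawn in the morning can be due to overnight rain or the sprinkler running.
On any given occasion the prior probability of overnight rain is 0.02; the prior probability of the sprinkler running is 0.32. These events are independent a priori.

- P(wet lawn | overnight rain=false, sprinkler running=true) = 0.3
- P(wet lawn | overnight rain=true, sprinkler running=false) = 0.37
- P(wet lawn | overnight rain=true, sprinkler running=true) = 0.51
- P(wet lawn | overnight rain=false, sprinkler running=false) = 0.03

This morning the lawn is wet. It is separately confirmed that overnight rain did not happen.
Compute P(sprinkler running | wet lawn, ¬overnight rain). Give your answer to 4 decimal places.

By total probability over both values of sprinkler running:
  P(wet lawn | ¬overnight rain) = 0.03×0.68 + 0.3×0.32
        = 0.020400 + 0.096000 = 0.116400
Configurations with sprinkler running contribute 0.096000, so
  P(sprinkler running | wet lawn, ¬overnight rain) = 0.096000 / 0.116400 ≈ 0.8247

P(sprinkler running | wet lawn, ¬overnight rain) ≈ 0.8247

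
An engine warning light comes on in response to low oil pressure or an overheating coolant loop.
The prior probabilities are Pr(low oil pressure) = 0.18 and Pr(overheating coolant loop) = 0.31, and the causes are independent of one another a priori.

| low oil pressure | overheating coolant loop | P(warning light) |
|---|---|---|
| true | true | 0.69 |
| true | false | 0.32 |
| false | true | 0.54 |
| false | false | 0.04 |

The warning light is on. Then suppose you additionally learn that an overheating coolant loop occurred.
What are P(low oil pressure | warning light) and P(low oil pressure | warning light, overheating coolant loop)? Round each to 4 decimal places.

P(low oil pressure | warning light) ≈ 0.3286; P(low oil pressure | warning light, overheating coolant loop) ≈ 0.2190

P(warning light) = 0.04*0.82*0.69 + 0.54*0.82*0.31 + 0.32*0.18*0.69 + 0.69*0.18*0.31 = 0.022632 + 0.137268 + 0.039744 + 0.038502 = 0.238146
Of this, 0.078246 comes from 0.039744 + 0.038502 (the low oil pressure=true cases).
P(low oil pressure | warning light) = 0.078246 / 0.238146 ≈ 0.3286

Now condition on the additional information:
For the numerator, keep only low oil pressure=true terms: 0.69·0.18 = 0.124200
The normalizing constant is 0.54·0.82 + 0.69·0.18 = 0.567000
Posterior = 0.124200 / 0.567000 ≈ 0.2190
This is intercausal reasoning (explaining away): once overheating coolant loop accounts for the warning light, low oil pressure becomes less likely.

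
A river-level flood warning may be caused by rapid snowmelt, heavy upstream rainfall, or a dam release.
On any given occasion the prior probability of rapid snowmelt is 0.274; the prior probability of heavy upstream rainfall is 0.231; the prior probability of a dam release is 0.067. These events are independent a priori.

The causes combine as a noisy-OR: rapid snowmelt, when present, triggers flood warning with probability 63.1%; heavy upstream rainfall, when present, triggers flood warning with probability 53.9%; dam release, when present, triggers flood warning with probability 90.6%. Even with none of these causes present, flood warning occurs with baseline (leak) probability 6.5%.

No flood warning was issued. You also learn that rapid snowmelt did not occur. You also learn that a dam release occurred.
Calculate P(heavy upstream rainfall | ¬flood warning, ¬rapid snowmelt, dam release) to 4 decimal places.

Under noisy-OR, P(flood warning | causes) = 1 − (1−0.065)·∏(1−qᵢ) over the active causes.
P(¬flood warning | ¬rapid snowmelt, dam release) = 0.08789×0.769 + 0.040517×0.231 = 0.067587 + 0.009359 = 0.076946
The heavy upstream rainfall-present share is 0.040517×0.231 = 0.009359.
Hence the posterior is 0.009359/0.076946 ≈ 0.1216.

P(heavy upstream rainfall | ¬flood warning, ¬rapid snowmelt, dam release) ≈ 0.1216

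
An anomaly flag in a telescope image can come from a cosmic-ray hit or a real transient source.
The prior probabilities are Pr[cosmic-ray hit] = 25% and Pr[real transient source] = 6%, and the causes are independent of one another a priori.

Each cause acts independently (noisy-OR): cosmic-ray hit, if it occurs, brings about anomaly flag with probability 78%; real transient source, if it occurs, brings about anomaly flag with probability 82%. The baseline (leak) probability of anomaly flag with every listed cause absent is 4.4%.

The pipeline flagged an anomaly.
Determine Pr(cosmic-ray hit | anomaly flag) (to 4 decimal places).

Under noisy-OR, P(anomaly flag | causes) = 1 − (1−0.044)·∏(1−qᵢ) over the active causes.
For the numerator, keep only cosmic-ray hit=true terms: 0.185575 + 0.014432 = 0.200007
Denominator P(anomaly flag): 0.044×0.75×0.94 + 0.82792×0.75×0.06 + 0.78968×0.25×0.94 + 0.962142×0.25×0.06 = 0.268283
P(cosmic-ray hit | anomaly flag) = 0.200007/0.268283 ≈ 0.7455

Pr(cosmic-ray hit | anomaly flag) ≈ 0.7455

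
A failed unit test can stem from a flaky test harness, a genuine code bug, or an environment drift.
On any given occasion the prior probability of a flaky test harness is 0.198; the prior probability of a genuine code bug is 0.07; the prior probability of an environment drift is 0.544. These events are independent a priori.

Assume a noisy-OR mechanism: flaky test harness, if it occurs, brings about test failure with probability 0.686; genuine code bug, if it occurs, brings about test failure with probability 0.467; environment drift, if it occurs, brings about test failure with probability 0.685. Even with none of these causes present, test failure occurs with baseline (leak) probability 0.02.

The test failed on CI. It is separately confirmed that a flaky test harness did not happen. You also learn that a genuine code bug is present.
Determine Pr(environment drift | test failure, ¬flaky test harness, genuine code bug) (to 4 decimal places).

Pr(environment drift | test failure, ¬flaky test harness, genuine code bug) ≈ 0.6760

Under noisy-OR, P(test failure | causes) = 1 − (1−0.02)·∏(1−qᵢ) over the active causes.
Enumerate both values of environment drift and weight by the priors:
  P(test failure | ¬flaky test harness, genuine code bug) = 0.47766×0.456 + 0.835463×0.544
        = 0.217813 + 0.454492 = 0.672305
Configurations with environment drift contribute 0.454492, so
  P(environment drift | test failure, ¬flaky test harness, genuine code bug) = 0.454492 / 0.672305 ≈ 0.6760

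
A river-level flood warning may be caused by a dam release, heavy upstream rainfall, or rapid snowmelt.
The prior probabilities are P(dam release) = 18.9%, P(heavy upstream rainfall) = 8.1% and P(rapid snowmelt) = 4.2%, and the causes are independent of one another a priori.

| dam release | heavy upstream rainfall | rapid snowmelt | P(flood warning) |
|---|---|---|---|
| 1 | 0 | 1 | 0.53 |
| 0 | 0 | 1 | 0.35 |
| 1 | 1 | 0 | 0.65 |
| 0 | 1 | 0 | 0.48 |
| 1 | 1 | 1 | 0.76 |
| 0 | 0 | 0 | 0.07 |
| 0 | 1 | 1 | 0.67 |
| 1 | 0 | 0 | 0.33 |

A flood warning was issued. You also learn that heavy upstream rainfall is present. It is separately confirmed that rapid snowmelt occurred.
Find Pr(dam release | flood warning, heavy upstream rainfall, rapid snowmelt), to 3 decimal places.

For the numerator, keep only dam release=true terms: 0.76·0.189 = 0.143640
Denominator P(flood warning | heavy upstream rainfall, rapid snowmelt): 0.67·0.811 + 0.76·0.189 = 0.687010
P(dam release | flood warning, heavy upstream rainfall, rapid snowmelt) = 0.143640/0.687010 ≈ 0.209

Pr(dam release | flood warning, heavy upstream rainfall, rapid snowmelt) ≈ 0.209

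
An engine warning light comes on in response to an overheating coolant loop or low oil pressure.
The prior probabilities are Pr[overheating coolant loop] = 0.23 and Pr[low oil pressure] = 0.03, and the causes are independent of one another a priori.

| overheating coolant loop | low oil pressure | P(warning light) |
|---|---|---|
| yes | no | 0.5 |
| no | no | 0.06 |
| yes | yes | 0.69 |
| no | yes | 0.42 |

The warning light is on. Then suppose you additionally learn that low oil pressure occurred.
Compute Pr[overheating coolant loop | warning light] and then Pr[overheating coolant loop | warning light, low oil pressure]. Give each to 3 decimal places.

Weight on overheating coolant loop=true, given the evidence: 0.111550 + 0.004761 = 0.116311
Denominator P(warning light): 0.06×0.77×0.97 + 0.42×0.77×0.03 + 0.5×0.23×0.97 + 0.69×0.23×0.03 = 0.170827
Posterior = 0.116311 / 0.170827 ≈ 0.681

Now also conditioning on low oil pressure=true:
For the numerator, keep only overheating coolant loop=true terms: 0.69×0.23 = 0.158700
The normalizing constant is 0.42×0.77 + 0.69×0.23 = 0.482100
Posterior = 0.158700 / 0.482100 ≈ 0.329
Conditioning on low oil pressure lowers the posterior on overheating coolant loop: the classic explaining-away effect in a common-effect structure.

Pr[overheating coolant loop | warning light] ≈ 0.681; Pr[overheating coolant loop | warning light, low oil pressure] ≈ 0.329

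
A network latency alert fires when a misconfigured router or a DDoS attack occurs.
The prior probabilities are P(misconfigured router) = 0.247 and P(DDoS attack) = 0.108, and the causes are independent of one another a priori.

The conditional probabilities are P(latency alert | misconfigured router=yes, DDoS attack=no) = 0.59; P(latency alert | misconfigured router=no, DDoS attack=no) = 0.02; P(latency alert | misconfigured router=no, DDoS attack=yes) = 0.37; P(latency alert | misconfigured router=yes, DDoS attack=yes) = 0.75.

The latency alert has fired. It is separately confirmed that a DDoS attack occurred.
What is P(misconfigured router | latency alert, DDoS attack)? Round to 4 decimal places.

P(misconfigured router | latency alert, DDoS attack) ≈ 0.3994

P(latency alert | DDoS attack) = 0.37*0.753 + 0.75*0.247 = 0.278610 + 0.185250 = 0.463860
The misconfigured router-present share is 0.75*0.247 = 0.185250.
P(misconfigured router | latency alert, DDoS attack) = 0.185250 / 0.463860 ≈ 0.3994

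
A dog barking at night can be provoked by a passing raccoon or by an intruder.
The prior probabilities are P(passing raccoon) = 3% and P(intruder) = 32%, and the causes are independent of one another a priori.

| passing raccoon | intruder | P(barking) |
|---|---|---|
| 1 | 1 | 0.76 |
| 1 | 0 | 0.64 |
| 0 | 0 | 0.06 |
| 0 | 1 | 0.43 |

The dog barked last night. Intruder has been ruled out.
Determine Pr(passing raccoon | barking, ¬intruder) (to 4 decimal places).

Pr(passing raccoon | barking, ¬intruder) ≈ 0.2481

Sum P(barking|·) weighted by the priors over both values of passing raccoon:
  P(barking | ¬intruder) = 0.06·0.97 + 0.64·0.03
        = 0.058200 + 0.019200 = 0.077400
Keeping only the passing raccoon-present terms gives 0.019200, so
  P(passing raccoon | barking, ¬intruder) = 0.019200 / 0.077400 ≈ 0.2481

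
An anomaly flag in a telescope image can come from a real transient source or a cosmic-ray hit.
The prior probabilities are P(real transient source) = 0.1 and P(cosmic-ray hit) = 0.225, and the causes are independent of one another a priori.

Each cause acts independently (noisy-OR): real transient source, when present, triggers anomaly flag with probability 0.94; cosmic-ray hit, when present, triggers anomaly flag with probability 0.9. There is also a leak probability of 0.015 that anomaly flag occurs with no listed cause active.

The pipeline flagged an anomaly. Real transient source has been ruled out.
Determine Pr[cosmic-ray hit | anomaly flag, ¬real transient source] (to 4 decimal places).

Under noisy-OR, P(anomaly flag | causes) = 1 − (1−0.015)·∏(1−qᵢ) over the active causes.
P(anomaly flag | ¬real transient source) = 0.015·0.775 + 0.9015·0.225 = 0.011625 + 0.202838 = 0.214463
The cosmic-ray hit-present share is 0.9015·0.225 = 0.202838.
So P(cosmic-ray hit | anomaly flag, ¬real transient source) = 0.202838/0.214463 ≈ 0.9458.

Pr[cosmic-ray hit | anomaly flag, ¬real transient source] ≈ 0.9458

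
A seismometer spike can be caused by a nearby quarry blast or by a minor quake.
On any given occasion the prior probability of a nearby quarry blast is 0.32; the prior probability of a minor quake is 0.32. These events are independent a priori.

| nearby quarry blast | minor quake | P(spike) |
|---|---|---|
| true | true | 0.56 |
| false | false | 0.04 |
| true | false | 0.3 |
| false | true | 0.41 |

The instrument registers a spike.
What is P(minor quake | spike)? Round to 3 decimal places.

P(spike) = 0.04·0.68·0.68 + 0.41·0.68·0.32 + 0.3·0.32·0.68 + 0.56·0.32·0.32 = 0.018496 + 0.089216 + 0.065280 + 0.057344 = 0.230336
The minor quake-present share is 0.089216 + 0.057344 = 0.146560.
P(minor quake | spike) = 0.146560 / 0.230336 ≈ 0.636

P(minor quake | spike) ≈ 0.636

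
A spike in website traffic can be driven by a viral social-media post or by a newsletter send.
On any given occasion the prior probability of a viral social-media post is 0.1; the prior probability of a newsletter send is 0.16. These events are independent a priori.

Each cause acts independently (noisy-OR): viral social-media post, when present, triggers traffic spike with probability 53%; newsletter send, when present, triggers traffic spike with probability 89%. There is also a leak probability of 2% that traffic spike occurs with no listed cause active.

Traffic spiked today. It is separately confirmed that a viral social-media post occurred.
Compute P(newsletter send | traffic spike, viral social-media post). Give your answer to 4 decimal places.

P(newsletter send | traffic spike, viral social-media post) ≈ 0.2511

Under noisy-OR, P(traffic spike | causes) = 1 − (1−0.02)·∏(1−qᵢ) over the active causes.
By total probability over both values of newsletter send:
  P(traffic spike | viral social-media post) = 0.5394·0.84 + 0.949334·0.16
        = 0.453096 + 0.151893 = 0.604989
The terms with newsletter send present sum to 0.151893, so
  P(newsletter send | traffic spike, viral social-media post) = 0.151893 / 0.604989 ≈ 0.2511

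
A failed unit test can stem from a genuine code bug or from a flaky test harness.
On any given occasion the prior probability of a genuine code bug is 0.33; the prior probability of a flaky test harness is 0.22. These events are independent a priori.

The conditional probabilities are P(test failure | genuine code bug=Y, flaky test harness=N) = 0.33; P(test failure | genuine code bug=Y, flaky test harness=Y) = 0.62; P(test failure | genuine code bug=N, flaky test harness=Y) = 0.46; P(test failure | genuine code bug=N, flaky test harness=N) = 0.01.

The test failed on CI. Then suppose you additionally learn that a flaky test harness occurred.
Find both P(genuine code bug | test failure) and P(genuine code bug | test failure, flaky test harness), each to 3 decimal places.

P(genuine code bug | test failure) ≈ 0.640; P(genuine code bug | test failure, flaky test harness) ≈ 0.399

P(test failure) = 0.01×0.67×0.78 + 0.46×0.67×0.22 + 0.33×0.33×0.78 + 0.62×0.33×0.22 = 0.005226 + 0.067804 + 0.084942 + 0.045012 = 0.202984
The genuine code bug-present share is 0.084942 + 0.045012 = 0.129954.
So P(genuine code bug | test failure) = 0.129954/0.202984 ≈ 0.640.

With the extra evidence:
P(test failure | flaky test harness) = 0.46·0.67 + 0.62·0.33 = 0.308200 + 0.204600 = 0.512800
The genuine code bug-present share is 0.62·0.33 = 0.204600.
So P(genuine code bug | test failure, flaky test harness) = 0.204600/0.512800 ≈ 0.399.
— flaky test harness explains away the evidence for genuine code bug.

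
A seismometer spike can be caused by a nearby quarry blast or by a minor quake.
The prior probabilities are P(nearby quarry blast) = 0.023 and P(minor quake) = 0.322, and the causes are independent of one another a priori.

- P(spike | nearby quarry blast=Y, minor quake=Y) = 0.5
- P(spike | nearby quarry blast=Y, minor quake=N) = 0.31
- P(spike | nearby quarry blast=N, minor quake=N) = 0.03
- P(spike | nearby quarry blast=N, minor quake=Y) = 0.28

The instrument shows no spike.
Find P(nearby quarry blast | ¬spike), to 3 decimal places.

P(nearby quarry blast | ¬spike) ≈ 0.016

P(¬spike) = 0.97×0.977×0.678 + 0.72×0.977×0.322 + 0.69×0.023×0.678 + 0.5×0.023×0.322 = 0.642534 + 0.226508 + 0.010760 + 0.003703 = 0.883505
The nearby quarry blast-present share is 0.010760 + 0.003703 = 0.014463.
Hence the posterior is 0.014463/0.883505 ≈ 0.016.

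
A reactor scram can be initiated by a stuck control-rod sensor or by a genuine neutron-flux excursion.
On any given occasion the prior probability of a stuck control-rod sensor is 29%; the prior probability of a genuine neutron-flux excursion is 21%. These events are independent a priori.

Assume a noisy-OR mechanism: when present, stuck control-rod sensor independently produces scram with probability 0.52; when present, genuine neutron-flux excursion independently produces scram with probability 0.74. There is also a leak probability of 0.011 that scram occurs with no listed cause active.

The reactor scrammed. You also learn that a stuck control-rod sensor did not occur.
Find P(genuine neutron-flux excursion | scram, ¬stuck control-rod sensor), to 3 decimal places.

Under noisy-OR, P(scram | causes) = 1 − (1−0.011)·∏(1−qᵢ) over the active causes.
Numerator (weight on configurations with genuine neutron-flux excursion): 0.74286*0.21 = 0.156001
The normalizing constant is 0.011*0.79 + 0.74286*0.21 = 0.164691
Posterior = 0.156001 / 0.164691 ≈ 0.947

P(genuine neutron-flux excursion | scram, ¬stuck control-rod sensor) ≈ 0.947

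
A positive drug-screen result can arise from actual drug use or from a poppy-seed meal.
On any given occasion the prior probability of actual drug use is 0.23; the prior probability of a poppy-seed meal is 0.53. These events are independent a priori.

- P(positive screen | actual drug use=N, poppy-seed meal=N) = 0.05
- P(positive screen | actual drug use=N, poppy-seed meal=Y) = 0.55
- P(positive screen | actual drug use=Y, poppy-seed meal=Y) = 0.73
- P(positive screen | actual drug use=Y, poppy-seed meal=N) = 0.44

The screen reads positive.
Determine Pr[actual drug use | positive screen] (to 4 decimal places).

By total probability over the 4 (actual drug use, poppy-seed meal) configurations:
  P(positive screen) = 0.05·0.77·0.47 + 0.55·0.77·0.53 + 0.44·0.23·0.47 + 0.73·0.23·0.53
        = 0.018095 + 0.224455 + 0.047564 + 0.088987 = 0.379101
The terms with actual drug use present sum to 0.136551, so
  P(actual drug use | positive screen) = 0.136551 / 0.379101 ≈ 0.3602

Pr[actual drug use | positive screen] ≈ 0.3602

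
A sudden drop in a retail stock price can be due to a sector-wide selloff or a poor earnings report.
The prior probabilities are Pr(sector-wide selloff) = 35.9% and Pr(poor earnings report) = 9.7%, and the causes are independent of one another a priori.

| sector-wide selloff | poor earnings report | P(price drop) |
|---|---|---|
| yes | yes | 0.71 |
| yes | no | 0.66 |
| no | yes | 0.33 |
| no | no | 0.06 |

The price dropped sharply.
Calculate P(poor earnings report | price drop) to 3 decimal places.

Numerator (weight on configurations with poor earnings report): 0.020518 + 0.024724 = 0.045242
Denominator P(price drop): 0.06*0.641*0.903 + 0.33*0.641*0.097 + 0.66*0.359*0.903 + 0.71*0.359*0.097 = 0.293928
P(poor earnings report | price drop) = 0.045242/0.293928 ≈ 0.154

P(poor earnings report | price drop) ≈ 0.154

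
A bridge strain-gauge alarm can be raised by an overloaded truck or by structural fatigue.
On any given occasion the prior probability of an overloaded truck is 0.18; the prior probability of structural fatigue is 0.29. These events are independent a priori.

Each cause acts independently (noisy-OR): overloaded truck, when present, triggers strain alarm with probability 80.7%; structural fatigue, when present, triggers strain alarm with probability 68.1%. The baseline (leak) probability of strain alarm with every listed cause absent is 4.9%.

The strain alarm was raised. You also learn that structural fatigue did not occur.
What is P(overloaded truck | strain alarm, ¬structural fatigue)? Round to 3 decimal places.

P(overloaded truck | strain alarm, ¬structural fatigue) ≈ 0.785

Under noisy-OR, P(strain alarm | causes) = 1 − (1−0.049)·∏(1−qᵢ) over the active causes.
P(strain alarm | ¬structural fatigue) = 0.049×0.82 + 0.816457×0.18 = 0.040180 + 0.146962 = 0.187142
Restricting to configurations with overloaded truck present: 0.816457×0.18 = 0.146962.
So P(overloaded truck | strain alarm, ¬structural fatigue) = 0.146962/0.187142 ≈ 0.785.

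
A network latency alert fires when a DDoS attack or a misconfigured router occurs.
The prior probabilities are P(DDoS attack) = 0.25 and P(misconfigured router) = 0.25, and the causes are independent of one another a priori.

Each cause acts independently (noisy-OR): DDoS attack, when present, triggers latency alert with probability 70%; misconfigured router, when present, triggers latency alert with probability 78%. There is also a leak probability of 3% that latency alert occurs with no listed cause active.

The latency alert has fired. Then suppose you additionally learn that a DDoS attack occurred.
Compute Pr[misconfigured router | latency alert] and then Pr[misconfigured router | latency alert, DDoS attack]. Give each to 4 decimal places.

Pr[misconfigured router | latency alert] ≈ 0.5789; Pr[misconfigured router | latency alert, DDoS attack] ≈ 0.3056

Under noisy-OR, P(latency alert | causes) = 1 − (1−0.03)·∏(1−qᵢ) over the active causes.
P(latency alert) = 0.03·0.75·0.75 + 0.7866·0.75·0.25 + 0.709·0.25·0.75 + 0.93598·0.25·0.25 = 0.016875 + 0.147487 + 0.132937 + 0.058499 = 0.355798
The misconfigured router-present share is 0.147487 + 0.058499 = 0.205986.
So P(misconfigured router | latency alert) = 0.205986/0.355798 ≈ 0.5789.

With the extra evidence:
P(latency alert | DDoS attack) = 0.709·0.75 + 0.93598·0.25 = 0.531750 + 0.233995 = 0.765745
The misconfigured router-present share is 0.93598·0.25 = 0.233995.
Hence the posterior is 0.233995/0.765745 ≈ 0.3056.
— DDoS attack explains away the evidence for misconfigured router.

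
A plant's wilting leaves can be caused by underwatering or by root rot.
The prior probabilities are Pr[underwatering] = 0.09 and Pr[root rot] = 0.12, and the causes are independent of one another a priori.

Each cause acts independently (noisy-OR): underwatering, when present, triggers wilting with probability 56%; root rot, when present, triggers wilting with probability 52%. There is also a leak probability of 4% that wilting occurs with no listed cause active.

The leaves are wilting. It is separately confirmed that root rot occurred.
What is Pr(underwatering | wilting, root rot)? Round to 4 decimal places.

Under noisy-OR, P(wilting | causes) = 1 − (1−0.04)·∏(1−qᵢ) over the active causes.
Sum P(wilting|·) weighted by the priors over both values of underwatering:
  P(wilting | root rot) = 0.5392*0.91 + 0.797248*0.09
        = 0.490672 + 0.071752 = 0.562424
The terms with underwatering present sum to 0.071752, so
  P(underwatering | wilting, root rot) = 0.071752 / 0.562424 ≈ 0.1276

Pr(underwatering | wilting, root rot) ≈ 0.1276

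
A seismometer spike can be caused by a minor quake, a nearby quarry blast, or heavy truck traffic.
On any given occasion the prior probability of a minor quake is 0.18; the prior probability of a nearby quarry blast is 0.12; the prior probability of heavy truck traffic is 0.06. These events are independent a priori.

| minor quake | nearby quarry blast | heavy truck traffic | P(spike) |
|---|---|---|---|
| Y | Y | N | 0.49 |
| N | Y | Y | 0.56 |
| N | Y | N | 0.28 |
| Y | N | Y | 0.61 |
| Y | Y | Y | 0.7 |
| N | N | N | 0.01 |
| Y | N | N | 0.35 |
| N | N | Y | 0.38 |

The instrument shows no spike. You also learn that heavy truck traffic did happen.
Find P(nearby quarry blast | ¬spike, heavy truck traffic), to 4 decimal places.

P(nearby quarry blast | ¬spike, heavy truck traffic) ≈ 0.0891

By total probability over the 4 (minor quake, nearby quarry blast) configurations:
  P(¬spike | heavy truck traffic) = 0.62×0.82×0.88 + 0.44×0.82×0.12 + 0.39×0.18×0.88 + 0.3×0.18×0.12
        = 0.447392 + 0.043296 + 0.061776 + 0.006480 = 0.558944
Configurations with nearby quarry blast contribute 0.049776, so
  P(nearby quarry blast | ¬spike, heavy truck traffic) = 0.049776 / 0.558944 ≈ 0.0891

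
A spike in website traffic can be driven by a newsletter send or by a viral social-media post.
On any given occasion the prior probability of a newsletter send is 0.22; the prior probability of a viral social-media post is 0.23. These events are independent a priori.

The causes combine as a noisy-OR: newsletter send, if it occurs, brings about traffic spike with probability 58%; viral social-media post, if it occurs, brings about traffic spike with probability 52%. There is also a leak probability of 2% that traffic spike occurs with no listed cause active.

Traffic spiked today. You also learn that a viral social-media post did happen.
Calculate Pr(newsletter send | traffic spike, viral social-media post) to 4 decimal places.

Pr(newsletter send | traffic spike, viral social-media post) ≈ 0.2994

Under noisy-OR, P(traffic spike | causes) = 1 − (1−0.02)·∏(1−qᵢ) over the active causes.
P(traffic spike | viral social-media post) = 0.5296×0.78 + 0.802432×0.22 = 0.413088 + 0.176535 = 0.589623
The newsletter send-present share is 0.802432×0.22 = 0.176535.
So P(newsletter send | traffic spike, viral social-media post) = 0.176535/0.589623 ≈ 0.2994.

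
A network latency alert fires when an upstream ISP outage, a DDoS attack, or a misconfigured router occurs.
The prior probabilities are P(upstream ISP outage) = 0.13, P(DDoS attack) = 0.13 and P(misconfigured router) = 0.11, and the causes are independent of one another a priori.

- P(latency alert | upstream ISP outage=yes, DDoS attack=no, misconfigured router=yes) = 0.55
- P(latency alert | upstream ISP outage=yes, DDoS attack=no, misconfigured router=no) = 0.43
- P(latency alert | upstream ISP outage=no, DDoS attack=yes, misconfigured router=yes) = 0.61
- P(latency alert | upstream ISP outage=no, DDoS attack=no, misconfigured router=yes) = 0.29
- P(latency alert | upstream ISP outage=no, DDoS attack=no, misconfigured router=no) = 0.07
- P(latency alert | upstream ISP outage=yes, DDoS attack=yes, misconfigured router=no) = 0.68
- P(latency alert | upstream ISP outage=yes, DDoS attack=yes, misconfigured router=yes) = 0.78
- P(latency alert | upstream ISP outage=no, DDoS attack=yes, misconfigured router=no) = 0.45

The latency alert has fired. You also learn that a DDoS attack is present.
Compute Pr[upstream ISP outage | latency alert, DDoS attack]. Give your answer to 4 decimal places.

Pr[upstream ISP outage | latency alert, DDoS attack] ≈ 0.1809

Weight on upstream ISP outage=true, given the evidence: 0.078676 + 0.011154 = 0.089830
Normalizer over all consistent configurations: 0.45×0.87×0.89 + 0.61×0.87×0.11 + 0.68×0.13×0.89 + 0.78×0.13×0.11 = 0.496642
P(upstream ISP outage | latency alert, DDoS attack) = 0.089830/0.496642 ≈ 0.1809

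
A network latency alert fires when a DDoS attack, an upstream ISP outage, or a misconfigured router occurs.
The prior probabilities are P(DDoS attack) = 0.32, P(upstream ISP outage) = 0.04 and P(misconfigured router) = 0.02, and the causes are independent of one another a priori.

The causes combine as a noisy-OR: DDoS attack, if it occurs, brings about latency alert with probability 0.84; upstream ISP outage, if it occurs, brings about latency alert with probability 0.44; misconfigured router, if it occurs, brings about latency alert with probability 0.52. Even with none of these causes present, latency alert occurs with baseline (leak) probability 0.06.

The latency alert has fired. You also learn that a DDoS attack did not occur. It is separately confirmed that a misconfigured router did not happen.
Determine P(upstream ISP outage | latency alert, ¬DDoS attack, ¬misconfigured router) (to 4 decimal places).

P(upstream ISP outage | latency alert, ¬DDoS attack, ¬misconfigured router) ≈ 0.2475

Under noisy-OR, P(latency alert | causes) = 1 − (1−0.06)·∏(1−qᵢ) over the active causes.
By total probability over both values of upstream ISP outage:
  P(latency alert | ¬DDoS attack, ¬misconfigured router) = 0.06×0.96 + 0.4736×0.04
        = 0.057600 + 0.018944 = 0.076544
Keeping only the upstream ISP outage-present terms gives 0.018944, so
  P(upstream ISP outage | latency alert, ¬DDoS attack, ¬misconfigured router) = 0.018944 / 0.076544 ≈ 0.2475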